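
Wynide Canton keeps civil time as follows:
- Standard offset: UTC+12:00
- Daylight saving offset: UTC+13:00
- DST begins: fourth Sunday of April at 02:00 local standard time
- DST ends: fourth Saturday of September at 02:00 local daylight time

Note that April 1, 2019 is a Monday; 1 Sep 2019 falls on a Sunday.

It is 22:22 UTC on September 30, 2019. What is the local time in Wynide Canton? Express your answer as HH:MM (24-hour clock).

10:22

1 April 2019 is a Monday, so the first Sunday is April 7 and the fourth is April 28.
1 September 2019 is a Sunday, so the first Saturday is September 7 and the fourth is September 28.
At the standard offset (UTC+12:00), 22:22 UTC + 12h = 10:22 Wynide Canton standard time (rolling into the next day, 1 October 2019).
The standard-time date in Wynide Canton, October 1, 2019, does not fall between 28 April and 28 September, so daylight saving is not in effect and Wynide Canton is at UTC+12:00.
22:22 UTC + 12h = 10:22 local (rolling into the next day, 1 October 2019).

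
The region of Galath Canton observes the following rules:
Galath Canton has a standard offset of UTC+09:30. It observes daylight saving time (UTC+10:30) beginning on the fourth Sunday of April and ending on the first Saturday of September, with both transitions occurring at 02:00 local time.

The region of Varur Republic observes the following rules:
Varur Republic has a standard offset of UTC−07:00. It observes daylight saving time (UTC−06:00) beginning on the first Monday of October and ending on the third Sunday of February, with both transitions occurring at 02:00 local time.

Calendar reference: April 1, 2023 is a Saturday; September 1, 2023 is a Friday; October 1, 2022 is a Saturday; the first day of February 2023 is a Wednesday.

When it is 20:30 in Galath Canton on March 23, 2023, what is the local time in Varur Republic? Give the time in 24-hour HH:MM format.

1 April 2023 is a Saturday, so the first Sunday is April 2 and the fourth is April 23.
1 September 2023 is a Friday, so the first Saturday is September 2.
March 23, 2023 is outside the daylight-saving period (23 April – 2 September), so Galath Canton is on standard time, UTC+09:30.
20:30 Galath Canton − 9h30m = 11:00 UTC.
1 October 2022 is a Saturday, so the first Monday is October 3.
1 February 2023 is a Wednesday, so the first Sunday is February 5 and the third is February 19.
At the standard offset (UTC−07:00), 11:00 UTC − 7h = 04:00 Varur Republic standard time.
Daylight saving runs 3 October 2022 – 19 February 2023; the standard-time date in Varur Republic, March 23, 2023, is outside that window, so Varur Republic is on standard time at UTC−07:00.
11:00 UTC − 7h = 04:00 Varur Republic.

04:00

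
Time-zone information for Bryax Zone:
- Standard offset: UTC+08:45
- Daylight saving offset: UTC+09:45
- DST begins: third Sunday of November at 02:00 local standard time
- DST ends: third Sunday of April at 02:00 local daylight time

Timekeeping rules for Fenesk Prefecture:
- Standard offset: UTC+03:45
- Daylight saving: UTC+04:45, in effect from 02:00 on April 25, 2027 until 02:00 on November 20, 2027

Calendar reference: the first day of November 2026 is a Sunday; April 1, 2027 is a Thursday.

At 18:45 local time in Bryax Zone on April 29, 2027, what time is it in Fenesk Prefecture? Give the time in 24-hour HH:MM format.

14:45

1 November 2026 is a Sunday, so the first Sunday is November 1 and the third is November 15.
1 April 2027 is a Thursday, so the first Sunday is April 4 and the third is April 18.
April 29, 2027 is outside the daylight-saving period (15 November 2026 – 18 April 2027), so Bryax Zone is on standard time, UTC+08:45.
18:45 Bryax Zone − 8h45m = 10:00 UTC.
At the standard offset (UTC+03:45), 10:00 UTC + 3h45m = 13:45 Fenesk Prefecture standard time.
The standard-time date in Fenesk Prefecture, April 29, 2027, lies within the daylight-saving period (25 April – 20 November), so Fenesk Prefecture is on daylight time, UTC+04:45.
10:00 UTC + 4h45m = 14:45 Fenesk Prefecture.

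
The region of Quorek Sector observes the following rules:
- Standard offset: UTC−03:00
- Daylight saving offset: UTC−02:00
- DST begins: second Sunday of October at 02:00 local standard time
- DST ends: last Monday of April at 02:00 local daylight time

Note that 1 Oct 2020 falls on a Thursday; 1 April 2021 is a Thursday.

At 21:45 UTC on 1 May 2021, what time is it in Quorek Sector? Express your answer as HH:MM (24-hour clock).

1 October 2020 is a Thursday, so the first Sunday is October 4 and the second is October 11.
1 April 2021 is a Thursday, so Mondays fall on 5, 12, 19, 26; the last is April 26.
At the standard offset (UTC−03:00), 21:45 UTC − 3h = 18:45 Quorek Sector standard time.
The standard-time date in Quorek Sector, 1 May 2021, does not fall between 11 October 2020 and 26 April 2021, so daylight saving is not in effect and Quorek Sector is at UTC−03:00.
21:45 UTC − 3h = 18:45 local.

18:45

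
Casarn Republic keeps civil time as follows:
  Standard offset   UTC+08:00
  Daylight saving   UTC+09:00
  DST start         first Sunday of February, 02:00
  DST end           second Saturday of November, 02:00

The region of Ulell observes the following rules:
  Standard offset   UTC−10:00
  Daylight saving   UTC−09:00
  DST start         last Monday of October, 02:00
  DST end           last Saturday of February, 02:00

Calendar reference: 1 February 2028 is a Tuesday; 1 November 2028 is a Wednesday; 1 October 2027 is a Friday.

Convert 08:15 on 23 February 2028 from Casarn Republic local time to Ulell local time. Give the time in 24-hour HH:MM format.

14:15

1 February 2028 is a Tuesday, so the first Sunday is February 6.
1 November 2028 is a Wednesday, so the first Saturday is November 4 and the second is November 11.
23 February 2028 lies within the daylight-saving period (6 February – 11 November), so Casarn Republic is on daylight time, UTC+09:00.
08:15 Casarn Republic − 9h = 23:15 UTC (rolling into the previous day, 22 February 2028).
1 October 2027 is a Friday, so Mondays fall on 4, 11, 18, 25; the last is October 25.
1 February 2028 is a Tuesday, so Saturdays fall on 5, 12, 19, 26; the last is February 26.
At the standard offset (UTC−10:00), 23:15 UTC − 10h = 13:15 Ulell standard time.
Daylight saving runs 25 October 2027 – 26 February 2028; the standard-time date in Ulell, 22 February 2028, is inside that window, so Ulell is at UTC−09:00.
23:15 UTC − 9h = 14:15 Ulell.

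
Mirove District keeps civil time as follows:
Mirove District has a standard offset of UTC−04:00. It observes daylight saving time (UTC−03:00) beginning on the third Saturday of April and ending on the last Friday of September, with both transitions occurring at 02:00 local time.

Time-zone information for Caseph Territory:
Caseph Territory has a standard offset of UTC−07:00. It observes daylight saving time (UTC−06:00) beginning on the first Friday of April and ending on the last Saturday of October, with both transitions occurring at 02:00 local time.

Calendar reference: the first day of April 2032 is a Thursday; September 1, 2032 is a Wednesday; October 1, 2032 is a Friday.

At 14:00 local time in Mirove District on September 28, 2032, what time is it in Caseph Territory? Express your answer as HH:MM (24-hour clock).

1 April 2032 is a Thursday, so the first Saturday is April 3 and the third is April 17.
1 September 2032 is a Wednesday, so Fridays fall on 3, 10, 17, 24; the last is September 24.
Daylight saving runs 17 April – 24 September; September 28, 2032 is outside that window, so Mirove District is on standard time at UTC−04:00.
14:00 Mirove District + 4h = 18:00 UTC.
1 April 2032 is a Thursday, so the first Friday is April 2.
1 October 2032 is a Friday, so Saturdays fall on 2, 9, 16, 23, 30; the last is October 30.
At the standard offset (UTC−07:00), 18:00 UTC − 7h = 11:00 Caseph Territory standard time.
The standard-time date in Caseph Territory, September 28, 2032, falls between 2 April and 30 October, so daylight saving is in effect and Caseph Territory is at UTC−06:00.
18:00 UTC − 6h = 12:00 Caseph Territory.

12:00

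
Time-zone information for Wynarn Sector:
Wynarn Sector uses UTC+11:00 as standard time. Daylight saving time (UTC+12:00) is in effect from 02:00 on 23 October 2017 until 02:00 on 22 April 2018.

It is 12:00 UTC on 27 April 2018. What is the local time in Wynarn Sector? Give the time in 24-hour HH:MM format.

At the standard offset (UTC+11:00), 12:00 UTC + 11h = 23:00 Wynarn Sector standard time.
Daylight saving runs 23 October 2017 – 22 April 2018; the standard-time date in Wynarn Sector, 27 April 2018, is outside that window, so Wynarn Sector is on standard time at UTC+11:00.
12:00 UTC + 11h = 23:00 local.

23:00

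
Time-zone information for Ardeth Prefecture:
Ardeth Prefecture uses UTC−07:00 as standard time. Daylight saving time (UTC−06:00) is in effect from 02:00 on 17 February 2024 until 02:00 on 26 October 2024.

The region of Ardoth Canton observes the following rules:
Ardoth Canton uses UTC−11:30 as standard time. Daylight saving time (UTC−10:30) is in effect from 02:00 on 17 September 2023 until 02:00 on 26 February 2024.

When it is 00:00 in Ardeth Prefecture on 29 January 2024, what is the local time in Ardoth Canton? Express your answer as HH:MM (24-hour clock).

20:30

Daylight saving runs 17 February – 26 October; 29 January 2024 is outside that window, so Ardeth Prefecture is on standard time at UTC−07:00.
00:00 Ardeth Prefecture + 7h = 07:00 UTC.
At the standard offset (UTC−11:30), 07:00 UTC − 11h30m = 19:30 Ardoth Canton standard time (rolling into the previous day, 28 January 2024).
The standard-time date in Ardoth Canton, 28 January 2024, falls between 17 September 2023 and 26 February 2024, so daylight saving is in effect and Ardoth Canton is at UTC−10:30.
07:00 UTC − 10h30m = 20:30 Ardoth Canton (rolling into the previous day, 28 January 2024).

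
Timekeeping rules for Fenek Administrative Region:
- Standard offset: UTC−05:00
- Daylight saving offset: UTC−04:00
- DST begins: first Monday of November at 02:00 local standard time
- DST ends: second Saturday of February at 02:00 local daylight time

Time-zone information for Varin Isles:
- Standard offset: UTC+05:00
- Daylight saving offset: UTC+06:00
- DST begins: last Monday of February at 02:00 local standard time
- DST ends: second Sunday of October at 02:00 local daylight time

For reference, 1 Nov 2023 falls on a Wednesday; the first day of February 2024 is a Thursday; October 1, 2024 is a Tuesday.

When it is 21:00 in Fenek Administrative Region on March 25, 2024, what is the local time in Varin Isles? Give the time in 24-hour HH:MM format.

1 November 2023 is a Wednesday, so the first Monday is November 6.
1 February 2024 is a Thursday, so the first Saturday is February 3 and the second is February 10.
March 25, 2024 is outside the daylight-saving period (6 November 2023 – 10 February 2024), so Fenek Administrative Region is on standard time, UTC−05:00.
21:00 Fenek Administrative Region + 5h = 02:00 UTC (rolling into the next day, 26 March 2024).
1 February 2024 is a Thursday, so Mondays fall on 5, 12, 19, 26; the last is February 26.
1 October 2024 is a Tuesday, so the first Sunday is October 6 and the second is October 13.
At the standard offset (UTC+05:00), 02:00 UTC + 5h = 07:00 Varin Isles standard time.
The standard-time date in Varin Isles, March 26, 2024, lies within the daylight-saving period (26 February – 13 October), so Varin Isles is on daylight time, UTC+06:00.
02:00 UTC + 6h = 08:00 Varin Isles.

08:00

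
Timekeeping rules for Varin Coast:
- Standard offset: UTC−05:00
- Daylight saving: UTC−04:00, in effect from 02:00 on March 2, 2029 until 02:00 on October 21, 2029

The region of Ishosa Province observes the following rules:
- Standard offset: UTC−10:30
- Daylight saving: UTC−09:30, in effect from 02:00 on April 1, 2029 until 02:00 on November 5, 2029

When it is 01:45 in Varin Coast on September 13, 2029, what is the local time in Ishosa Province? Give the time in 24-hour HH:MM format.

20:15

Daylight saving runs 2 March – 21 October; September 13, 2029 is inside that window, so Varin Coast is at UTC−04:00.
01:45 Varin Coast + 4h = 05:45 UTC.
At the standard offset (UTC−10:30), 05:45 UTC − 10h30m = 19:15 Ishosa Province standard time (rolling into the previous day, 12 September 2029).
The standard-time date in Ishosa Province, September 12, 2029, lies within the daylight-saving period (1 April – 5 November), so Ishosa Province is on daylight time, UTC−09:30.
05:45 UTC − 9h30m = 20:15 Ishosa Province (rolling into the previous day, 12 September 2029).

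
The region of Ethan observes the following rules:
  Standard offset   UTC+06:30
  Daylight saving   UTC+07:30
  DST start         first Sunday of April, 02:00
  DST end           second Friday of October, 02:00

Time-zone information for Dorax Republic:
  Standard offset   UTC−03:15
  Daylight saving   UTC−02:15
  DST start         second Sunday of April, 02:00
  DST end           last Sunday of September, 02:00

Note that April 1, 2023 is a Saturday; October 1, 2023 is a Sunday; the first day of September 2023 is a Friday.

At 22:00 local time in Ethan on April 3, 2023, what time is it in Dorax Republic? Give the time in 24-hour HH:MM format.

1 April 2023 is a Saturday, so the first Sunday is April 2.
1 October 2023 is a Sunday, so the first Friday is October 6 and the second is October 13.
April 3, 2023 falls between 2 April and 13 October, so daylight saving is in effect and Ethan is at UTC+07:30.
22:00 Ethan − 7h30m = 14:30 UTC.
1 April 2023 is a Saturday, so the first Sunday is April 2 and the second is April 9.
1 September 2023 is a Friday, so Sundays fall on 3, 10, 17, 24; the last is September 24.
At the standard offset (UTC−03:15), 14:30 UTC − 3h15m = 11:15 Dorax Republic standard time.
The standard-time date in Dorax Republic, April 3, 2023, does not fall between 9 April and 24 September, so daylight saving is not in effect and Dorax Republic is at UTC−03:15.
14:30 UTC − 3h15m = 11:15 Dorax Republic.

11:15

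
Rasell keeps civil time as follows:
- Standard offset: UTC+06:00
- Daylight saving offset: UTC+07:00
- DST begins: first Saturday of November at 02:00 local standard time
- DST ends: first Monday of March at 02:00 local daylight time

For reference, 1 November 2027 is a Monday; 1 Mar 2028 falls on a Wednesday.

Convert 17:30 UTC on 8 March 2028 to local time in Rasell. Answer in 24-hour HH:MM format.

1 November 2027 is a Monday, so the first Saturday is November 6.
1 March 2028 is a Wednesday, so the first Monday is March 6.
At the standard offset (UTC+06:00), 17:30 UTC + 6h = 23:30 Rasell standard time.
The standard-time date in Rasell, 8 March 2028, does not fall between 6 November 2027 and 6 March 2028, so daylight saving is not in effect and Rasell is at UTC+06:00.
17:30 UTC + 6h = 23:30 local.

23:30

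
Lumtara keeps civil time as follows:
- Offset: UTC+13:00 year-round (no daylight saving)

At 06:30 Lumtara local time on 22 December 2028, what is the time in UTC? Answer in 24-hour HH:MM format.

17:30

Lumtara stays on UTC+13:00 all year.
06:30 local − 13h = 17:30 UTC (rolling into the previous day, 21 December 2028).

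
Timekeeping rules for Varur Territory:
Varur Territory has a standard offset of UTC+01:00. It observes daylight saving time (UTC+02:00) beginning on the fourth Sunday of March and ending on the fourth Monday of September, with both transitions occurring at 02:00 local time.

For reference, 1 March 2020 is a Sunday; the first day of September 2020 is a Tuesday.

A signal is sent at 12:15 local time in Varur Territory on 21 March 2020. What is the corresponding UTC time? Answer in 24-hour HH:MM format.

1 March 2020 is a Sunday, so the first Sunday is March 1 and the fourth is March 22.
1 September 2020 is a Tuesday, so the first Monday is September 7 and the fourth is September 28.
21 March 2020 is outside the daylight-saving period (22 March – 28 September), so Varur Territory is on standard time, UTC+01:00.
12:15 local − 1h = 11:15 UTC.

11:15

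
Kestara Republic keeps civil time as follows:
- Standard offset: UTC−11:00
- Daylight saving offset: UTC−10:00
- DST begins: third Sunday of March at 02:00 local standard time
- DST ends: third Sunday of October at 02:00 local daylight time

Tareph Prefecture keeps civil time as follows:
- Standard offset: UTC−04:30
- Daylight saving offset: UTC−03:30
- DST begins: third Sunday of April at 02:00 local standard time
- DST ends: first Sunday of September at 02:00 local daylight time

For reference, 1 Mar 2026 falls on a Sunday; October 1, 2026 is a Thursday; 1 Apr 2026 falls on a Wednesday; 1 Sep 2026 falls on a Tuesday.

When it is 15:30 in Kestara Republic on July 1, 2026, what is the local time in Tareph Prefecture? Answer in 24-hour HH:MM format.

22:00

1 March 2026 is a Sunday, so the first Sunday is March 1 and the third is March 15.
1 October 2026 is a Thursday, so the first Sunday is October 4 and the third is October 18.
July 1, 2026 lies within the daylight-saving period (15 March – 18 October), so Kestara Republic is on daylight time, UTC−10:00.
15:30 Kestara Republic + 10h = 01:30 UTC (rolling into the next day, 2 July 2026).
1 April 2026 is a Wednesday, so the first Sunday is April 5 and the third is April 19.
1 September 2026 is a Tuesday, so the first Sunday is September 6.
At the standard offset (UTC−04:30), 01:30 UTC − 4h30m = 21:00 Tareph Prefecture standard time (rolling into the previous day, 1 July 2026).
Daylight saving runs 19 April – 6 September; the standard-time date in Tareph Prefecture, July 1, 2026, is inside that window, so Tareph Prefecture is at UTC−03:30.
01:30 UTC − 3h30m = 22:00 Tareph Prefecture (rolling into the previous day, 1 July 2026).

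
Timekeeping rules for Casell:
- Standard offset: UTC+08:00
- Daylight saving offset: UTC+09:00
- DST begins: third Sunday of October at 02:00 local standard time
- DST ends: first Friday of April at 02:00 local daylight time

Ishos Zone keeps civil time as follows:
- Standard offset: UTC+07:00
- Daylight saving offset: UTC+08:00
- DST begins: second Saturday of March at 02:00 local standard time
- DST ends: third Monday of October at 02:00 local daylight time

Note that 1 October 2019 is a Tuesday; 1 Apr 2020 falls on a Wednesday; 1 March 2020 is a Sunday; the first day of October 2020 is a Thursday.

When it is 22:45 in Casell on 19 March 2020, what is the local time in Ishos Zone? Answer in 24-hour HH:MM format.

21:45

1 October 2019 is a Tuesday, so the first Sunday is October 6 and the third is October 20.
1 April 2020 is a Wednesday, so the first Friday is April 3.
19 March 2020 falls between 20 October 2019 and 3 April 2020, so daylight saving is in effect and Casell is at UTC+09:00.
22:45 Casell − 9h = 13:45 UTC.
1 March 2020 is a Sunday, so the first Saturday is March 7 and the second is March 14.
1 October 2020 is a Thursday, so the first Monday is October 5 and the third is October 19.
At the standard offset (UTC+07:00), 13:45 UTC + 7h = 20:45 Ishos Zone standard time.
The standard-time date in Ishos Zone, 19 March 2020, lies within the daylight-saving period (14 March – 19 October), so Ishos Zone is on daylight time, UTC+08:00.
13:45 UTC + 8h = 21:45 Ishos Zone.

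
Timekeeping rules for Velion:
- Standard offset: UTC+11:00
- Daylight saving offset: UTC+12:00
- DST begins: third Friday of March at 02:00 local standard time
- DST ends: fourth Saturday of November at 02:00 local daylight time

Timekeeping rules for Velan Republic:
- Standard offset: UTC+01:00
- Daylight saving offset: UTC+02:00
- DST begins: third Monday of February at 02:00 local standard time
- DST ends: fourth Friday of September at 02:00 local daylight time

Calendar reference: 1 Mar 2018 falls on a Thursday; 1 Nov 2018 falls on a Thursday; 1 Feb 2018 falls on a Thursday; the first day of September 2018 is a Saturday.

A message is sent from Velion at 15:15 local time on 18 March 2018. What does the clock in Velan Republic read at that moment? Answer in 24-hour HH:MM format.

1 March 2018 is a Thursday, so the first Friday is March 2 and the third is March 16.
1 November 2018 is a Thursday, so the first Saturday is November 3 and the fourth is November 24.
18 March 2018 lies within the daylight-saving period (16 March – 24 November), so Velion is on daylight time, UTC+12:00.
15:15 Velion − 12h = 03:15 UTC.
1 February 2018 is a Thursday, so the first Monday is February 5 and the third is February 19.
1 September 2018 is a Saturday, so the first Friday is September 7 and the fourth is September 28.
At the standard offset (UTC+01:00), 03:15 UTC + 1h = 04:15 Velan Republic standard time.
The standard-time date in Velan Republic, 18 March 2018, falls between 19 February and 28 September, so daylight saving is in effect and Velan Republic is at UTC+02:00.
03:15 UTC + 2h = 05:15 Velan Republic.

05:15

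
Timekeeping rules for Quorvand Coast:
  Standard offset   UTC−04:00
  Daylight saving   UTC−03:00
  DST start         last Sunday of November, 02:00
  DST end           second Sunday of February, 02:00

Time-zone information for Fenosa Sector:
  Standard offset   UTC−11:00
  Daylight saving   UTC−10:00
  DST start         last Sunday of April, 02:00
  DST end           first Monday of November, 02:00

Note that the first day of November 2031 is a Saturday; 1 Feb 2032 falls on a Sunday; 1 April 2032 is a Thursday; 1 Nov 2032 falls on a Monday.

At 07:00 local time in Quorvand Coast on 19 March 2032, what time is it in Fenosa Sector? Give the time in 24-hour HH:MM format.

1 November 2031 is a Saturday, so Sundays fall on 2, 9, 16, 23, 30; the last is November 30.
1 February 2032 is a Sunday, so the first Sunday is February 1 and the second is February 8.
19 March 2032 is outside the daylight-saving period (30 November 2031 – 8 February 2032), so Quorvand Coast is on standard time, UTC−04:00.
07:00 Quorvand Coast + 4h = 11:00 UTC.
1 April 2032 is a Thursday, so Sundays fall on 4, 11, 18, 25; the last is April 25.
1 November 2032 is a Monday, so the first Monday is November 1.
At the standard offset (UTC−11:00), 11:00 UTC − 11h = 00:00 Fenosa Sector standard time.
The standard-time date in Fenosa Sector, 19 March 2032, does not fall between 25 April and 1 November, so daylight saving is not in effect and Fenosa Sector is at UTC−11:00.
11:00 UTC − 11h = 00:00 Fenosa Sector.

00:00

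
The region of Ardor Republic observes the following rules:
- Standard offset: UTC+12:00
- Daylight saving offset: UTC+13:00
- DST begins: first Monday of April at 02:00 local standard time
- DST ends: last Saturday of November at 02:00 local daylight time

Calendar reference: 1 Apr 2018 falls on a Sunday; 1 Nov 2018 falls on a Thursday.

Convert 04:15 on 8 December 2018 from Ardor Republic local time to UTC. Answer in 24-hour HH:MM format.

1 April 2018 is a Sunday, so the first Monday is April 2.
1 November 2018 is a Thursday, so Saturdays fall on 3, 10, 17, 24; the last is November 24.
8 December 2018 does not fall between 2 April and 24 November, so daylight saving is not in effect and Ardor Republic is at UTC+12:00.
04:15 local − 12h = 16:15 UTC (rolling into the previous day, 7 December 2018).

16:15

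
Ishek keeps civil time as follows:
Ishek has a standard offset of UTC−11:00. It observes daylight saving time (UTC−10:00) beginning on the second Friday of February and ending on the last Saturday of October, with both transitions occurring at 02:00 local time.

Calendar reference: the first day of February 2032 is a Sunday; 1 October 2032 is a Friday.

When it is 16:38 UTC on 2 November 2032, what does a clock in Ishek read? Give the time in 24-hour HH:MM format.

1 February 2032 is a Sunday, so the first Friday is February 6 and the second is February 13.
1 October 2032 is a Friday, so Saturdays fall on 2, 9, 16, 23, 30; the last is October 30.
At the standard offset (UTC−11:00), 16:38 UTC − 11h = 05:38 Ishek standard time.
The standard-time date in Ishek, 2 November 2032, is outside the daylight-saving period (13 February – 30 October), so Ishek is on standard time, UTC−11:00.
16:38 UTC − 11h = 05:38 local.

05:38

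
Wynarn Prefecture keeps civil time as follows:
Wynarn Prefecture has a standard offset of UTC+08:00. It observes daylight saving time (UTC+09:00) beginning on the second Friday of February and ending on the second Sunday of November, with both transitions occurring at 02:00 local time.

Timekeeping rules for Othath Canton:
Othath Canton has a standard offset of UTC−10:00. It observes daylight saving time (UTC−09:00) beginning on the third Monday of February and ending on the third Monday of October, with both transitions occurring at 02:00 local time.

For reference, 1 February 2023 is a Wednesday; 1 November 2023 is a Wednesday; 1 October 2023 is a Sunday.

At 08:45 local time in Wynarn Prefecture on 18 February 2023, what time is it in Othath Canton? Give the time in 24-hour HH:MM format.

1 February 2023 is a Wednesday, so the first Friday is February 3 and the second is February 10.
1 November 2023 is a Wednesday, so the first Sunday is November 5 and the second is November 12.
Daylight saving runs 10 February – 12 November; 18 February 2023 is inside that window, so Wynarn Prefecture is at UTC+09:00.
08:45 Wynarn Prefecture − 9h = 23:45 UTC (rolling into the previous day, 17 February 2023).
1 February 2023 is a Wednesday, so the first Monday is February 6 and the third is February 20.
1 October 2023 is a Sunday, so the first Monday is October 2 and the third is October 16.
At the standard offset (UTC−10:00), 23:45 UTC − 10h = 13:45 Othath Canton standard time.
The standard-time date in Othath Canton, 17 February 2023, does not fall between 20 February and 16 October, so daylight saving is not in effect and Othath Canton is at UTC−10:00.
23:45 UTC − 10h = 13:45 Othath Canton.

13:45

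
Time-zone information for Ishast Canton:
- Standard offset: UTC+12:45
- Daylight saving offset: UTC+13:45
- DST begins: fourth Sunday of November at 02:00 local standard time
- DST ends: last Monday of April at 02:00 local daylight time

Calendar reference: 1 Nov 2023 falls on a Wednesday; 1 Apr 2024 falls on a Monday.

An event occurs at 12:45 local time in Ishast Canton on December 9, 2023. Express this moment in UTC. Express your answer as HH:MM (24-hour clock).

1 November 2023 is a Wednesday, so the first Sunday is November 5 and the fourth is November 26.
1 April 2024 is a Monday, so Mondays fall on 1, 8, 15, 22, 29; the last is April 29.
Daylight saving runs 26 November 2023 – 29 April 2024; December 9, 2023 is inside that window, so Ishast Canton is at UTC+13:45.
12:45 local − 13h45m = 23:00 UTC (rolling into the previous day, 8 December 2023).

23:00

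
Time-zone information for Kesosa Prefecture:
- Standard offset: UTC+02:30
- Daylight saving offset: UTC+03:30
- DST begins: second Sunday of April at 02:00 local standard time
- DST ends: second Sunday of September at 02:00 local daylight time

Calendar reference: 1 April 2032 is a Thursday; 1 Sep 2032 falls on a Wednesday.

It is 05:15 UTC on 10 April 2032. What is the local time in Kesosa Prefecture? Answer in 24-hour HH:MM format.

1 April 2032 is a Thursday, so the first Sunday is April 4 and the second is April 11.
1 September 2032 is a Wednesday, so the first Sunday is September 5 and the second is September 12.
At the standard offset (UTC+02:30), 05:15 UTC + 2h30m = 07:45 Kesosa Prefecture standard time.
Daylight saving runs 11 April – 12 September; the standard-time date in Kesosa Prefecture, 10 April 2032, is outside that window, so Kesosa Prefecture is on standard time at UTC+02:30.
05:15 UTC + 2h30m = 07:45 local.

07:45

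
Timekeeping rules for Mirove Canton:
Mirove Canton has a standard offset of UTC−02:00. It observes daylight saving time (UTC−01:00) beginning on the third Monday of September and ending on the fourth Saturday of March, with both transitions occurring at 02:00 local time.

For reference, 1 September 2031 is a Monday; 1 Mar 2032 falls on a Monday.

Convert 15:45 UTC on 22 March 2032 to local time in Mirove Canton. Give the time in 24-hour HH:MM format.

14:45

1 September 2031 is a Monday, so the first Monday is September 1 and the third is September 15.
1 March 2032 is a Monday, so the first Saturday is March 6 and the fourth is March 27.
At the standard offset (UTC−02:00), 15:45 UTC − 2h = 13:45 Mirove Canton standard time.
Daylight saving runs 15 September 2031 – 27 March 2032; the standard-time date in Mirove Canton, 22 March 2032, is inside that window, so Mirove Canton is at UTC−01:00.
15:45 UTC − 1h = 14:45 local.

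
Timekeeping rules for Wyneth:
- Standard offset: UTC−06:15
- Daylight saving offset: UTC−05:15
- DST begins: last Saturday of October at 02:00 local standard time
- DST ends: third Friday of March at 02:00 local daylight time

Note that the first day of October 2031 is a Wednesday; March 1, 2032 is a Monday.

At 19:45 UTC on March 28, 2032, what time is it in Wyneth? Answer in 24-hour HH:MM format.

1 October 2031 is a Wednesday, so Saturdays fall on 4, 11, 18, 25; the last is October 25.
1 March 2032 is a Monday, so the first Friday is March 5 and the third is March 19.
At the standard offset (UTC−06:15), 19:45 UTC − 6h15m = 13:30 Wyneth standard time.
Daylight saving runs 25 October 2031 – 19 March 2032; the standard-time date in Wyneth, March 28, 2032, is outside that window, so Wyneth is on standard time at UTC−06:15.
19:45 UTC − 6h15m = 13:30 local.

13:30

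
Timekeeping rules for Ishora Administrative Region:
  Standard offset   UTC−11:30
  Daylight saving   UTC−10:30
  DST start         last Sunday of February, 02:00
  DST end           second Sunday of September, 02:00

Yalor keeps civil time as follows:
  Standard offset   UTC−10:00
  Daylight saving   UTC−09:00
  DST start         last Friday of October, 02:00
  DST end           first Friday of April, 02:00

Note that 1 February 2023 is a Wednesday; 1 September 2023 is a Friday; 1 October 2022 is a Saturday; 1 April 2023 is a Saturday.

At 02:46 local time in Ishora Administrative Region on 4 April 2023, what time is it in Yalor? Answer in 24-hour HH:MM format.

04:16

1 February 2023 is a Wednesday, so Sundays fall on 5, 12, 19, 26; the last is February 26.
1 September 2023 is a Friday, so the first Sunday is September 3 and the second is September 10.
Daylight saving runs 26 February – 10 September; 4 April 2023 is inside that window, so Ishora Administrative Region is at UTC−10:30.
02:46 Ishora Administrative Region + 10h30m = 13:16 UTC.
1 October 2022 is a Saturday, so Fridays fall on 7, 14, 21, 28; the last is October 28.
1 April 2023 is a Saturday, so the first Friday is April 7.
At the standard offset (UTC−10:00), 13:16 UTC − 10h = 03:16 Yalor standard time.
The standard-time date in Yalor, 4 April 2023, falls between 28 October 2022 and 7 April 2023, so daylight saving is in effect and Yalor is at UTC−09:00.
13:16 UTC − 9h = 04:16 Yalor.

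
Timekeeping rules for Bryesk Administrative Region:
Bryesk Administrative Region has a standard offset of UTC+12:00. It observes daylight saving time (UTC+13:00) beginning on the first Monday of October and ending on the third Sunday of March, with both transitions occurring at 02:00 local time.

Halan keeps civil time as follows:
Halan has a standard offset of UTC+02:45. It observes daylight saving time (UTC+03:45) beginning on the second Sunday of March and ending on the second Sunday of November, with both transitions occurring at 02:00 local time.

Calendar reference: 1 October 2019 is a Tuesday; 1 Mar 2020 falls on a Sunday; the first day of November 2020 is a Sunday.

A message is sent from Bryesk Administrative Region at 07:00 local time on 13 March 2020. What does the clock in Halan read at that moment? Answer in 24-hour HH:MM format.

21:45

1 October 2019 is a Tuesday, so the first Monday is October 7.
1 March 2020 is a Sunday, so the first Sunday is March 1 and the third is March 15.
13 March 2020 lies within the daylight-saving period (7 October 2019 – 15 March 2020), so Bryesk Administrative Region is on daylight time, UTC+13:00.
07:00 Bryesk Administrative Region − 13h = 18:00 UTC (rolling into the previous day, 12 March 2020).
1 March 2020 is a Sunday, so the first Sunday is March 1 and the second is March 8.
1 November 2020 is a Sunday, so the first Sunday is November 1 and the second is November 8.
At the standard offset (UTC+02:45), 18:00 UTC + 2h45m = 20:45 Halan standard time.
The standard-time date in Halan, 12 March 2020, lies within the daylight-saving period (8 March – 8 November), so Halan is on daylight time, UTC+03:45.
18:00 UTC + 3h45m = 21:45 Halan.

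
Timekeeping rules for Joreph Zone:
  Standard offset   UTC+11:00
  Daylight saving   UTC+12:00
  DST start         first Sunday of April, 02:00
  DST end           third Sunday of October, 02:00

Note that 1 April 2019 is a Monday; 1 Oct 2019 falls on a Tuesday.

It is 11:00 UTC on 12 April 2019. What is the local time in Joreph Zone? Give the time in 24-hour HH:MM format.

23:00

1 April 2019 is a Monday, so the first Sunday is April 7.
1 October 2019 is a Tuesday, so the first Sunday is October 6 and the third is October 20.
At the standard offset (UTC+11:00), 11:00 UTC + 11h = 22:00 Joreph Zone standard time.
The standard-time date in Joreph Zone, 12 April 2019, lies within the daylight-saving period (7 April – 20 October), so Joreph Zone is on daylight time, UTC+12:00.
11:00 UTC + 12h = 23:00 local.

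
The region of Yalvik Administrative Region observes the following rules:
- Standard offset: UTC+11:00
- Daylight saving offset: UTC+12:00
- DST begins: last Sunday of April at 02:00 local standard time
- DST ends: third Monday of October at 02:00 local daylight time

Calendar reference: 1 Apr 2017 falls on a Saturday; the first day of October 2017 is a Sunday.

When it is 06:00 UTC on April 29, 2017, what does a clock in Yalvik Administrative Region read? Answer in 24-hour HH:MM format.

17:00

1 April 2017 is a Saturday, so Sundays fall on 2, 9, 16, 23, 30; the last is April 30.
1 October 2017 is a Sunday, so the first Monday is October 2 and the third is October 16.
At the standard offset (UTC+11:00), 06:00 UTC + 11h = 17:00 Yalvik Administrative Region standard time.
The standard-time date in Yalvik Administrative Region, April 29, 2017, is outside the daylight-saving period (30 April – 16 October), so Yalvik Administrative Region is on standard time, UTC+11:00.
06:00 UTC + 11h = 17:00 local.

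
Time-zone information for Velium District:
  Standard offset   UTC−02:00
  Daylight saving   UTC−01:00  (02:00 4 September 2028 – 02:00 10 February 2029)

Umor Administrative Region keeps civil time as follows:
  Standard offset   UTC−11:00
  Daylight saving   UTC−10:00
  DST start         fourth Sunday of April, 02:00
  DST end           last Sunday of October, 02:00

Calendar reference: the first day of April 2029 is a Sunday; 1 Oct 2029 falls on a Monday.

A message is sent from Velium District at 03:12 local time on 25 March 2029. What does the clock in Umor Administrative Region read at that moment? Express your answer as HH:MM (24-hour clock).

18:12

25 March 2029 does not fall between 4 September 2028 and 10 February 2029, so daylight saving is not in effect and Velium District is at UTC−02:00.
03:12 Velium District + 2h = 05:12 UTC.
1 April 2029 is a Sunday, so the first Sunday is April 1 and the fourth is April 22.
1 October 2029 is a Monday, so Sundays fall on 7, 14, 21, 28; the last is October 28.
At the standard offset (UTC−11:00), 05:12 UTC − 11h = 18:12 Umor Administrative Region standard time (rolling into the previous day, 24 March 2029).
Daylight saving runs 22 April – 28 October; the standard-time date in Umor Administrative Region, 24 March 2029, is outside that window, so Umor Administrative Region is on standard time at UTC−11:00.
05:12 UTC − 11h = 18:12 Umor Administrative Region (rolling into the previous day, 24 March 2029).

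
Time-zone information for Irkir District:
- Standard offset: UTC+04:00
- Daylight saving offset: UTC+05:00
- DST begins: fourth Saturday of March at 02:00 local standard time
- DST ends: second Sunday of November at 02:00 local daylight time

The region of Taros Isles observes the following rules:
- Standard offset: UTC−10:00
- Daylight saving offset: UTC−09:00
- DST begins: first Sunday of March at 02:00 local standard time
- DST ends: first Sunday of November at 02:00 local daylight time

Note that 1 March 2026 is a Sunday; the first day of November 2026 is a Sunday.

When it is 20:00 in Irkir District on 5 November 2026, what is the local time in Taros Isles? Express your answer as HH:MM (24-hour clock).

05:00

1 March 2026 is a Sunday, so the first Saturday is March 7 and the fourth is March 28.
1 November 2026 is a Sunday, so the first Sunday is November 1 and the second is November 8.
5 November 2026 lies within the daylight-saving period (28 March – 8 November), so Irkir District is on daylight time, UTC+05:00.
20:00 Irkir District − 5h = 15:00 UTC.
1 March 2026 is a Sunday, so the first Sunday is March 1.
1 November 2026 is a Sunday, so the first Sunday is November 1.
At the standard offset (UTC−10:00), 15:00 UTC − 10h = 05:00 Taros Isles standard time.
The standard-time date in Taros Isles, 5 November 2026, does not fall between 1 March and 1 November, so daylight saving is not in effect and Taros Isles is at UTC−10:00.
15:00 UTC − 10h = 05:00 Taros Isles.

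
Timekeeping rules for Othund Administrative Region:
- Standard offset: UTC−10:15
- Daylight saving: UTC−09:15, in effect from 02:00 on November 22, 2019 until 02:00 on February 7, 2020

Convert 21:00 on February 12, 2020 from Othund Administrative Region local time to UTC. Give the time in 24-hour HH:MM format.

Daylight saving runs 22 November 2019 – 7 February 2020; February 12, 2020 is outside that window, so Othund Administrative Region is on standard time at UTC−10:15.
21:00 local + 10h15m = 07:15 UTC (rolling into the next day, 13 February 2020).

07:15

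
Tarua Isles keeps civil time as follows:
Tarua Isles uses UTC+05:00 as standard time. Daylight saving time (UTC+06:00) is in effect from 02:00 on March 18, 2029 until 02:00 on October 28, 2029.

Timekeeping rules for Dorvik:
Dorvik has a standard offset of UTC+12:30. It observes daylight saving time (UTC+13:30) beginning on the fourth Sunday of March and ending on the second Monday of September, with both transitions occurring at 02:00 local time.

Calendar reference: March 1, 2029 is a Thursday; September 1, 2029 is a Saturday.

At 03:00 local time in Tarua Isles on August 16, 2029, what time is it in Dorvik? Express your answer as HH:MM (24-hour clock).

10:30

August 16, 2029 falls between 18 March and 28 October, so daylight saving is in effect and Tarua Isles is at UTC+06:00.
03:00 Tarua Isles − 6h = 21:00 UTC (rolling into the previous day, 15 August 2029).
1 March 2029 is a Thursday, so the first Sunday is March 4 and the fourth is March 25.
1 September 2029 is a Saturday, so the first Monday is September 3 and the second is September 10.
At the standard offset (UTC+12:30), 21:00 UTC + 12h30m = 09:30 Dorvik standard time (rolling into the next day, 16 August 2029).
The standard-time date in Dorvik, August 16, 2029, falls between 25 March and 10 September, so daylight saving is in effect and Dorvik is at UTC+13:30.
21:00 UTC + 13h30m = 10:30 Dorvik (rolling into the next day, 16 August 2029).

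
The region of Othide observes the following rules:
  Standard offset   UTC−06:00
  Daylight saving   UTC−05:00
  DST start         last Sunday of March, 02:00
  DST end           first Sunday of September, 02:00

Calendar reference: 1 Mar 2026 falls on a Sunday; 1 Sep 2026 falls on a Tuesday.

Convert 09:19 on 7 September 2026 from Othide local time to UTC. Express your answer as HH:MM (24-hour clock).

15:19

1 March 2026 is a Sunday, so Sundays fall on 1, 8, 15, 22, 29; the last is March 29.
1 September 2026 is a Tuesday, so the first Sunday is September 6.
Daylight saving runs 29 March – 6 September; 7 September 2026 is outside that window, so Othide is on standard time at UTC−06:00.
09:19 local + 6h = 15:19 UTC.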